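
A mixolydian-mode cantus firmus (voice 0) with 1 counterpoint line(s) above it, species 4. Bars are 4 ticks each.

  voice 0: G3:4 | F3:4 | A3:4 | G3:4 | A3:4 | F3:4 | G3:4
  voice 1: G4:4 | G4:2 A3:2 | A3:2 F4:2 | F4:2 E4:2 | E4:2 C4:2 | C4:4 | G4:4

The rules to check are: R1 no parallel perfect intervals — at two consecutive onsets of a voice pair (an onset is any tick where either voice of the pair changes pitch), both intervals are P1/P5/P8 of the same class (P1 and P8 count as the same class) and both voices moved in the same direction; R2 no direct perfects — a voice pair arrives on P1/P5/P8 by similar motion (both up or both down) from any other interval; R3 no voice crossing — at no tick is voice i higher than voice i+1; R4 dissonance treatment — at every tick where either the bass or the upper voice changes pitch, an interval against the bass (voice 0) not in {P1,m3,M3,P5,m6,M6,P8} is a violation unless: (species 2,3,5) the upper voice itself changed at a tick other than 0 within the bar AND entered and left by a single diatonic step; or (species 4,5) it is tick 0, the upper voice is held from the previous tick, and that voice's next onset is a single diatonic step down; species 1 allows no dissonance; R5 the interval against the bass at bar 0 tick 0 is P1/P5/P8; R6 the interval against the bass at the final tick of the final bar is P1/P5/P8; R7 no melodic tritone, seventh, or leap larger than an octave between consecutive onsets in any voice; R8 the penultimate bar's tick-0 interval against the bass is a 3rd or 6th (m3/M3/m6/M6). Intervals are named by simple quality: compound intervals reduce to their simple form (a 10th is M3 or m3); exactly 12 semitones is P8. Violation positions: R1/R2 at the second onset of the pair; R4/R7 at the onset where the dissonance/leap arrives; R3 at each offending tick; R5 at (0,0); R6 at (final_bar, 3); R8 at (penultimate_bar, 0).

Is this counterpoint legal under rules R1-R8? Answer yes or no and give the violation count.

No (4 violations)

bar 0: v0=G3 v1=G4 (P8)
bar 1: v0=F3 v1=G4 (M2)
bar 2: v0=A3 v1=A3 (P1)
bar 3: v0=G3 v1=F4 (m7)
bar 4: v0=A3 v1=E4 (P5)
bar 5: v0=F3 v1=C4 (P5)
bar 6: v0=G3 v1=G4 (P8)
  R4 @ bar1.0: F3/G4 M2 untreated
  R7 @ bar1.2: G4->A3 leap 10st
  R8 @ bar5.0: penult P5 not 3rd/6th
  R2 @ bar6.0: F3/C4 P5 -> G3/G4 P8 similar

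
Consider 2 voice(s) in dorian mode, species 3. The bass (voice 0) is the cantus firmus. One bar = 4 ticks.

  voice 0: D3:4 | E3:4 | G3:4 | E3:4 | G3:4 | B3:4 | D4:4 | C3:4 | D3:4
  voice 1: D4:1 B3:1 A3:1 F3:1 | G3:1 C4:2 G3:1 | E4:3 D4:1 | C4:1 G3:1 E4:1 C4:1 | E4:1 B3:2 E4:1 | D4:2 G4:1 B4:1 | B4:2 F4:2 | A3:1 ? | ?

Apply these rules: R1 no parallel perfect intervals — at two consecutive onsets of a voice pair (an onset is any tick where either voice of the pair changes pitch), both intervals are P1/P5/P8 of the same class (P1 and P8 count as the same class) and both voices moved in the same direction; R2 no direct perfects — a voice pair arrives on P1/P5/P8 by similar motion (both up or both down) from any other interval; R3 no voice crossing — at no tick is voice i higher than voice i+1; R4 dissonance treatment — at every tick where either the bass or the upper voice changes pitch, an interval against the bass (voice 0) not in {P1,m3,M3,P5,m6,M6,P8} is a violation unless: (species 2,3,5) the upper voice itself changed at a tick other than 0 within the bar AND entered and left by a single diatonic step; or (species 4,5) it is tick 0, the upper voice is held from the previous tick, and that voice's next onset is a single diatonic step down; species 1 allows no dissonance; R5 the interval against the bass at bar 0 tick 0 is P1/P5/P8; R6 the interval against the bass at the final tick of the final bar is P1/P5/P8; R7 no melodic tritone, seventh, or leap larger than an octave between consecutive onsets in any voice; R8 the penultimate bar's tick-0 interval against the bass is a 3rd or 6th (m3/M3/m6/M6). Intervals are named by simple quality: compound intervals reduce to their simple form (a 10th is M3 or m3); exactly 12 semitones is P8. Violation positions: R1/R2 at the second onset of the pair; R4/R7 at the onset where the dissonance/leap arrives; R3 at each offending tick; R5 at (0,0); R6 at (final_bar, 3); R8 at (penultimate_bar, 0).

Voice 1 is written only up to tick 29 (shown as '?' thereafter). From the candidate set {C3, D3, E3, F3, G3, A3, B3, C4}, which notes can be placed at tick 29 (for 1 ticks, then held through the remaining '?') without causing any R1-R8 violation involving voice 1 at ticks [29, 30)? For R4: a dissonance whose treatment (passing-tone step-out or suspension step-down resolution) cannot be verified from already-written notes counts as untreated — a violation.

{A3, C3, C4, E3, G3}

C3: legal
D3: violates R4
E3: legal
F3: violates R4
G3: legal
A3: legal
B3: violates R4
C4: legal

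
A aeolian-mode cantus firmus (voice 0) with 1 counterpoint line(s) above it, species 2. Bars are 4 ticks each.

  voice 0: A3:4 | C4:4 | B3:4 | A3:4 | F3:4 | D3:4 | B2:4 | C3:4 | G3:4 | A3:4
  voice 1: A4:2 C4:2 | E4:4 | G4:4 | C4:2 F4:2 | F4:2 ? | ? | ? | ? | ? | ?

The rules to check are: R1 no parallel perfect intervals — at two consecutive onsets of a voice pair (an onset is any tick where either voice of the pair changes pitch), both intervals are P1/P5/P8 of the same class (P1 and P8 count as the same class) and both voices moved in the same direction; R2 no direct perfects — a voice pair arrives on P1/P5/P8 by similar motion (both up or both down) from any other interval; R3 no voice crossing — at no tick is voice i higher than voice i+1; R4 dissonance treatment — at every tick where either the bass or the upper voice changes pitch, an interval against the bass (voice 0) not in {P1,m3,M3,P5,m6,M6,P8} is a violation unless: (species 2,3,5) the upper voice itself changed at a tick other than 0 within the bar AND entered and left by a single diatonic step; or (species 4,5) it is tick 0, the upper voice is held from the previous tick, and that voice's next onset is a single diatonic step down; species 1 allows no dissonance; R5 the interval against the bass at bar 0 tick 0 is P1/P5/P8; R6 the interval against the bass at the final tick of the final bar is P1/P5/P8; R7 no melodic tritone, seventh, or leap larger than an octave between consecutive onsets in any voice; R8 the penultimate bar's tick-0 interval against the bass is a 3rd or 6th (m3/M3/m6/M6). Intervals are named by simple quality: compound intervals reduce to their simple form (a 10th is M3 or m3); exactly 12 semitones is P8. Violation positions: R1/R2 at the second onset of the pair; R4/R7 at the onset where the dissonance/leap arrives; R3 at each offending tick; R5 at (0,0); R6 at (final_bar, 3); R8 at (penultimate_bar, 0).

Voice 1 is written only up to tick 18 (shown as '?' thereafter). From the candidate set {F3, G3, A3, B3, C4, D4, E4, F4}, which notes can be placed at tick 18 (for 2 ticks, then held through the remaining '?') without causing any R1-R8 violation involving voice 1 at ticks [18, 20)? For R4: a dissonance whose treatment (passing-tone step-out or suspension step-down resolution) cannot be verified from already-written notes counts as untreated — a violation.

F3: legal
G3: violates R4,R7
A3: legal
B3: violates R4,R7
C4: legal
D4: legal
E4: violates R4
F4: legal

{A3, C4, D4, F3, F4}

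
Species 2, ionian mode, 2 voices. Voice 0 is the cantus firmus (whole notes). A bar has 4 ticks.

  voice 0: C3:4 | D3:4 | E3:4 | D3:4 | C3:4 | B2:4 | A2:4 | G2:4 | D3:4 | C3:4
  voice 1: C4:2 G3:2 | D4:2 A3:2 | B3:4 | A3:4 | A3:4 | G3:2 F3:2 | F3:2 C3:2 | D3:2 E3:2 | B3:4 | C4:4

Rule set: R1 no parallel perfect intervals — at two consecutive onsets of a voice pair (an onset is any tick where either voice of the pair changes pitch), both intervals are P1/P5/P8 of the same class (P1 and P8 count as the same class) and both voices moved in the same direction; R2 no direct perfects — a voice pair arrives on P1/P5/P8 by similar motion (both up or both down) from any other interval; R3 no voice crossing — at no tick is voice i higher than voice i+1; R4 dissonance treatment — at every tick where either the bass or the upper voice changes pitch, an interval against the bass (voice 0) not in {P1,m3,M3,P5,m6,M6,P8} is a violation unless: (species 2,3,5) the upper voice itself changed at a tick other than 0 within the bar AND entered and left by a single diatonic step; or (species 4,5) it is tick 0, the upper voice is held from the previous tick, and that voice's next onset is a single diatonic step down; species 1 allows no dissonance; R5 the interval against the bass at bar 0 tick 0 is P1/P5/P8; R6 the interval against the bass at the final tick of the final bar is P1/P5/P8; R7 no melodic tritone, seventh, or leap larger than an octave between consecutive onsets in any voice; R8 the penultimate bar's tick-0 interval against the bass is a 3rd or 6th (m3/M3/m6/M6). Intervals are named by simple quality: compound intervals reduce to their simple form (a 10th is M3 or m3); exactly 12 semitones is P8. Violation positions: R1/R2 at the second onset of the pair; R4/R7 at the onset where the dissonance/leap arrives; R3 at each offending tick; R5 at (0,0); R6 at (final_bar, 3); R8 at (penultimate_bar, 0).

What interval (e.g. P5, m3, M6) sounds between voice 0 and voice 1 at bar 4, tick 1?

voice 0=C3 voice 1=A3 -> M6

M6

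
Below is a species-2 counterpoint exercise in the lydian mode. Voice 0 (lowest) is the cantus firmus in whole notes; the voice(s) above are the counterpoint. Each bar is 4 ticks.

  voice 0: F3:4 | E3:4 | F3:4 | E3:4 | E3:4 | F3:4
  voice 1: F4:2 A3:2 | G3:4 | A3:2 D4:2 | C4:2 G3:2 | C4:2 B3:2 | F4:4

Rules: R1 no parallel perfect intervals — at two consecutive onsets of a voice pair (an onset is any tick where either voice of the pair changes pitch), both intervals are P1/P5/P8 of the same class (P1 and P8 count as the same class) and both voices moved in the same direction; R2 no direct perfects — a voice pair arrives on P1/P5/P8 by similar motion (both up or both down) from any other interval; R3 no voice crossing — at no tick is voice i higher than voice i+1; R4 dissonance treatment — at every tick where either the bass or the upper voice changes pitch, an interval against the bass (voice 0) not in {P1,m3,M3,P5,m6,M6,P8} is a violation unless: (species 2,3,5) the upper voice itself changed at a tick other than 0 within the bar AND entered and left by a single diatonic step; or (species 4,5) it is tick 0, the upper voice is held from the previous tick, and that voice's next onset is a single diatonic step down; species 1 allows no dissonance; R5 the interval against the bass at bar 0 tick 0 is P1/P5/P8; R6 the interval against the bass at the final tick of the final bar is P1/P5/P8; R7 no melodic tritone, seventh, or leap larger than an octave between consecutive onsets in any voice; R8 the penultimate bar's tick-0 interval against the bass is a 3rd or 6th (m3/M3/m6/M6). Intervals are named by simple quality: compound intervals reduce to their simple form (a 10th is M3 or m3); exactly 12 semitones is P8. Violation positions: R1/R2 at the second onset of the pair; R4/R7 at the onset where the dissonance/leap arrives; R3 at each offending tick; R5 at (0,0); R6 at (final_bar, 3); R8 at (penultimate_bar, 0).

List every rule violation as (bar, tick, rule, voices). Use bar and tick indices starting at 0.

bar 0: v0=F3 v1=F4 downbeat P8
bar 1: v0=E3 v1=G3 downbeat m3
bar 2: v0=F3 v1=A3 downbeat M3
bar 3: v0=E3 v1=C4 downbeat m6
bar 4: v0=E3 v1=C4 downbeat m6
bar 5: v0=F3 v1=F4 downbeat P8
  -> R2 @ bar 5 tick 0 v(0, 1): E3/B3 P5 -> F3/F4 P8 similar
  -> R7 @ bar 5 tick 0 v(1,): B3->F4 leap 6st

(5, 0, R2, (0, 1))
(5, 0, R7, (1,))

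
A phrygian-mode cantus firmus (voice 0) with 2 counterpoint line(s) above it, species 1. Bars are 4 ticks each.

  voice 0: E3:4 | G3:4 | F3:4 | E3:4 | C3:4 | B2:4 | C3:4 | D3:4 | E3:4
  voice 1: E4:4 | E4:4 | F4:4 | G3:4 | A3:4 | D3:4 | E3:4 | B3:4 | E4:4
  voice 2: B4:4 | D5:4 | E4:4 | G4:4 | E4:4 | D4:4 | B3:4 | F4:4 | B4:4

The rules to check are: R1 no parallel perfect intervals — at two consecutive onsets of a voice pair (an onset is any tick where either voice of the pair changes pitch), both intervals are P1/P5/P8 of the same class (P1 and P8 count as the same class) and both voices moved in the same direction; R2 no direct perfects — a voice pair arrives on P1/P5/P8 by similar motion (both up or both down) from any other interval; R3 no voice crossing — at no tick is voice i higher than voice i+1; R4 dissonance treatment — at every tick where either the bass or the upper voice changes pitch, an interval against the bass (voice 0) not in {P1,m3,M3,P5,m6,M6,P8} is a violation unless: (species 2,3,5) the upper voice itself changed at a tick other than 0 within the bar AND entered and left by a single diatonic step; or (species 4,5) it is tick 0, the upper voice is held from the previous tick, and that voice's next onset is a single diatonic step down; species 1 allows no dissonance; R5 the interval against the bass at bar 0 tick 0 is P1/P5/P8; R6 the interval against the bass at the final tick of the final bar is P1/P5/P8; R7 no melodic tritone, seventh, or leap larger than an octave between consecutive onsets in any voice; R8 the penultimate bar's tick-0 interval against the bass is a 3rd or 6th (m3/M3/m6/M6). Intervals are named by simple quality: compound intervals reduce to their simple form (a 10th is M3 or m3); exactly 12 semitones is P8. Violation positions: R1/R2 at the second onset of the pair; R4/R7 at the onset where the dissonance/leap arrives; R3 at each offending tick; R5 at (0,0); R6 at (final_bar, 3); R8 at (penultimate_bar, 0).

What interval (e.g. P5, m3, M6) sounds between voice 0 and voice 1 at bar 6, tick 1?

M3

voice 0=C3 voice 1=E3 -> M3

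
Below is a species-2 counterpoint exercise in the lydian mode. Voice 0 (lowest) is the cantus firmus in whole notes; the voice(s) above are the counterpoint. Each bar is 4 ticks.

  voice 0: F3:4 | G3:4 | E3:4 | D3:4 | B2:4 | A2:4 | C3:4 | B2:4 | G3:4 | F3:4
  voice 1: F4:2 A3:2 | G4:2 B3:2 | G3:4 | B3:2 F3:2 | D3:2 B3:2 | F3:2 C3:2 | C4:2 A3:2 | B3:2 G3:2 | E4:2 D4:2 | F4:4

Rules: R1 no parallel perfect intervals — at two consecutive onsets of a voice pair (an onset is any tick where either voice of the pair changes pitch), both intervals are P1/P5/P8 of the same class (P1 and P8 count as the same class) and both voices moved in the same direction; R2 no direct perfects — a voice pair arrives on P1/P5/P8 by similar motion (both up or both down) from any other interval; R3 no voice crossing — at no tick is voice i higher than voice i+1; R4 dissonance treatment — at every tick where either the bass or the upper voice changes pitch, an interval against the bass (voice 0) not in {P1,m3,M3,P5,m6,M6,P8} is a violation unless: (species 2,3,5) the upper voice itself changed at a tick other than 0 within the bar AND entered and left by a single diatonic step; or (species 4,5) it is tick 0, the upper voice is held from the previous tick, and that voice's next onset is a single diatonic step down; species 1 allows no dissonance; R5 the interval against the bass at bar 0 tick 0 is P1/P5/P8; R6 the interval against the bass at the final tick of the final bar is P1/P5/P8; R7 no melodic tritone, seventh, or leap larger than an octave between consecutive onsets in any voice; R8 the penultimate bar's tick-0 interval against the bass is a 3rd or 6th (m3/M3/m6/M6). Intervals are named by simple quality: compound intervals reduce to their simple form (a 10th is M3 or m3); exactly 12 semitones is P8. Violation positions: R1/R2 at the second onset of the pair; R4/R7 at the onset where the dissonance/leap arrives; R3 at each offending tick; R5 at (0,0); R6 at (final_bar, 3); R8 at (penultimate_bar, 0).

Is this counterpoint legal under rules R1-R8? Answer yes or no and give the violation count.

No (5 violations)

bar 0: v0=F3 v1=F4 (P8)
bar 1: v0=G3 v1=G4 (P8)
bar 2: v0=E3 v1=G3 (m3)
bar 3: v0=D3 v1=B3 (M6)
bar 4: v0=B2 v1=D3 (m3)
bar 5: v0=A2 v1=F3 (m6)
bar 6: v0=C3 v1=C4 (P8)
bar 7: v0=B2 v1=B3 (P8)
bar 8: v0=G3 v1=E4 (M6)
bar 9: v0=F3 v1=F4 (P8)
  R2 @ bar1.0: F3/A3 M3 -> G3/G4 P8 similar
  R7 @ bar1.0: A3->G4 leap 10st
  R7 @ bar3.2: B3->F3 leap 6st
  R7 @ bar5.0: B3->F3 leap 6st
  R2 @ bar6.0: A2/C3 m3 -> C3/C4 P8 similar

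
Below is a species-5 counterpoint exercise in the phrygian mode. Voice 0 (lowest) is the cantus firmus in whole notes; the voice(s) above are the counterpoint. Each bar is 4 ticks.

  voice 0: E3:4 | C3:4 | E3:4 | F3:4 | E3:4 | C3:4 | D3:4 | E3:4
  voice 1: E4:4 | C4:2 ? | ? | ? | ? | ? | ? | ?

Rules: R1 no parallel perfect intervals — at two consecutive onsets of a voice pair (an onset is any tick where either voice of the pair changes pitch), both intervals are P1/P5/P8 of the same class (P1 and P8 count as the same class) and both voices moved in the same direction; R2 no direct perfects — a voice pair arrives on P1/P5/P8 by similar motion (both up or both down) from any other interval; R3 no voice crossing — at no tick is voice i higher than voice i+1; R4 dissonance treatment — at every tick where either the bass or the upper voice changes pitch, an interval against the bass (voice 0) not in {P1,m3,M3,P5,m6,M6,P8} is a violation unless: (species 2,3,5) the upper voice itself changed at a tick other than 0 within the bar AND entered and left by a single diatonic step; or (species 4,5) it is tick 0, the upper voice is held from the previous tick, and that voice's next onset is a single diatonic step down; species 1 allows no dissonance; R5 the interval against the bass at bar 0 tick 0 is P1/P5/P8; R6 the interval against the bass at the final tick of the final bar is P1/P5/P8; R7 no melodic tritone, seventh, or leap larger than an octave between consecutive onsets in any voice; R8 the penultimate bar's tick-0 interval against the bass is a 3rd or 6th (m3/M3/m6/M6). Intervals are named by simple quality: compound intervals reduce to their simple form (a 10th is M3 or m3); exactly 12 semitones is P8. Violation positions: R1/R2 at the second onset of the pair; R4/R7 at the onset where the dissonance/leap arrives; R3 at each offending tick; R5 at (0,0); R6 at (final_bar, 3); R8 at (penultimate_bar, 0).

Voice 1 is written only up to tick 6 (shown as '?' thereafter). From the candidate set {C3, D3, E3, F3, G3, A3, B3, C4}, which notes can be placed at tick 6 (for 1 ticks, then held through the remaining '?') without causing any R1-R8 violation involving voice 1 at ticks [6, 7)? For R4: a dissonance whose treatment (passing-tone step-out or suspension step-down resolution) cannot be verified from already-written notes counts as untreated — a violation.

{A3, C3, C4, E3, G3}

C3: legal
D3: violates R4,R7
E3: legal
F3: violates R4
G3: legal
A3: legal
B3: violates R4
C4: legal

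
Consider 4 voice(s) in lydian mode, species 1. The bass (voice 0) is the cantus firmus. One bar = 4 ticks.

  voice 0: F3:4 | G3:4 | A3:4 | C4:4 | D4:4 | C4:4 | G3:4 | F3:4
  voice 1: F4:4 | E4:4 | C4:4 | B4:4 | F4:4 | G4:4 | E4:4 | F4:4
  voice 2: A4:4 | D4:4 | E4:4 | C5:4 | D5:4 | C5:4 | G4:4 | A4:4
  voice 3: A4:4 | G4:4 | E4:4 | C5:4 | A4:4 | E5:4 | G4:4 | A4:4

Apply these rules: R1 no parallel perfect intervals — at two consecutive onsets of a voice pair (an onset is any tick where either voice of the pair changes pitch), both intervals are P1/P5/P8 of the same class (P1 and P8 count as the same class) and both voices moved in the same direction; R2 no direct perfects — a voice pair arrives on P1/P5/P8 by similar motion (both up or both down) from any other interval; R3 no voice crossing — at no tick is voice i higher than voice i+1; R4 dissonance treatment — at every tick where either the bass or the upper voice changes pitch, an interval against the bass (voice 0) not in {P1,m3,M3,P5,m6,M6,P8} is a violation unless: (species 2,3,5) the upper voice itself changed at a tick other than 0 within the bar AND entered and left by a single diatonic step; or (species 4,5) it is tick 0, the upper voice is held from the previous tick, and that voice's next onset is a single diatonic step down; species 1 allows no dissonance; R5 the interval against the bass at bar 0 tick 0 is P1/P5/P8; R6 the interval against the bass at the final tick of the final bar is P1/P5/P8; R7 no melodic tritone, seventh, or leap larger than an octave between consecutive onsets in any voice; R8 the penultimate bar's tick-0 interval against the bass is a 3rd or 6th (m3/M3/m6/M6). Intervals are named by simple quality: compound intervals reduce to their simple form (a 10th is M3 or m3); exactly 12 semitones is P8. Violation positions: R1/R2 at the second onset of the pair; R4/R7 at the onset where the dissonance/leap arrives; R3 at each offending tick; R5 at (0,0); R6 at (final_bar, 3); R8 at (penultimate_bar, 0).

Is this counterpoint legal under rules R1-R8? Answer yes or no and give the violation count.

No (27 violations)

bar 0: v0=F3 v1=F4 v2=A4 v3=A4 (M3)
bar 1: v0=G3 v1=E4 v2=D4 v3=G4 (P8)
bar 2: v0=A3 v1=C4 v2=E4 v3=E4 (P5)
bar 3: v0=C4 v1=B4 v2=C5 v3=C5 (P8)
bar 4: v0=D4 v1=F4 v2=D5 v3=A4 (P5)
bar 5: v0=C4 v1=G4 v2=C5 v3=E5 (M3)
bar 6: v0=G3 v1=E4 v2=G4 v3=G4 (P8)
bar 7: v0=F3 v1=F4 v2=A4 v3=A4 (M3)
  R5 @ bar0.0: opens on M3
  R5 @ bar0.0: opens on M3
  R3 @ bar1.0: E4 above D4
  R3 @ bar1.1: E4 above D4
  R3 @ bar1.2: E4 above D4
  R3 @ bar1.3: E4 above D4
  R1 @ bar2.0: G3/D4 P5 -> A3/E4 P5 similar
  R1 @ bar3.0: E4/E4 P1 -> C5/C5 P1 similar
  R2 @ bar3.0: A3/E4 P5 -> C4/C5 P8 similar
  R2 @ bar3.0: A3/E4 P5 -> C4/C5 P8 similar
  R4 @ bar3.0: C4/B4 M7 untreated
  R7 @ bar3.0: C4->B4 leap 11st
  R1 @ bar4.0: C4/C5 P8 -> D4/D5 P8 similar
  R3 @ bar4.0: D5 above A4
  R7 @ bar4.0: B4->F4 leap 6st
  R3 @ bar4.1: D5 above A4
  R3 @ bar4.2: D5 above A4
  R3 @ bar4.3: D5 above A4
  R1 @ bar5.0: D4/D5 P8 -> C4/C5 P8 similar
  R1 @ bar6.0: C4/C5 P8 -> G3/G4 P8 similar
  R2 @ bar6.0: C4/E5 M3 -> G3/G4 P8 similar
  R2 @ bar6.0: C5/E5 M3 -> G4/G4 P1 similar
  R8 @ bar6.0: penult P8 not 3rd/6th
  R8 @ bar6.0: penult P8 not 3rd/6th
  R1 @ bar7.0: G4/G4 P1 -> A4/A4 P1 similar
  R6 @ bar7.3: closes on M3
  R6 @ bar7.3: closes on M3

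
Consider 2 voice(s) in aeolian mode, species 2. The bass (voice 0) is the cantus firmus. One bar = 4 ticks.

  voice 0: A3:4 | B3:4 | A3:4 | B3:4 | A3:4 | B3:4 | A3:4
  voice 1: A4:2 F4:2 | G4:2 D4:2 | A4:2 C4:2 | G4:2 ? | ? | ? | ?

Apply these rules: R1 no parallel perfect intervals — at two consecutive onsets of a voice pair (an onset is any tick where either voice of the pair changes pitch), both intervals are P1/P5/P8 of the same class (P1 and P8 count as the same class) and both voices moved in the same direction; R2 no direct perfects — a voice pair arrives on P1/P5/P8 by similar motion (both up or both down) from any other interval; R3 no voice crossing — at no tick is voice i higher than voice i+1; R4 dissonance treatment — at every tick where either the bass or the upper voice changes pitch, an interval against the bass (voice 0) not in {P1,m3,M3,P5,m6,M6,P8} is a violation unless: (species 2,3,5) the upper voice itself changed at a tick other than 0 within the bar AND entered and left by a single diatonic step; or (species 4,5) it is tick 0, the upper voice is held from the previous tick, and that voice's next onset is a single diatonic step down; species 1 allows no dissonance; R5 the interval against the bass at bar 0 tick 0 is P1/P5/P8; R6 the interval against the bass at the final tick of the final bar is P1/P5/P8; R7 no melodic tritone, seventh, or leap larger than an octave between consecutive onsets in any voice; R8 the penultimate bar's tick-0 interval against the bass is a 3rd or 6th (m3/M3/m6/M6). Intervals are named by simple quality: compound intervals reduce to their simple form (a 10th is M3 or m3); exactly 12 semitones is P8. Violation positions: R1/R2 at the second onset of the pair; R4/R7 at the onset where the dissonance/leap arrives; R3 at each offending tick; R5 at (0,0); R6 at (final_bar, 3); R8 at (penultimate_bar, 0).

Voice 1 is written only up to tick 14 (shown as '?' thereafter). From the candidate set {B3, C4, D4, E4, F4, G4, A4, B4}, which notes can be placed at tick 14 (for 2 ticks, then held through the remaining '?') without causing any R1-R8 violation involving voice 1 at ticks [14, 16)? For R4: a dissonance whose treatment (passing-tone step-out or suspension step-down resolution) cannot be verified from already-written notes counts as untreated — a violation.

B3: legal
C4: violates R4
D4: legal
E4: violates R4
F4: violates R4
G4: legal
A4: violates R4
B4: legal

{B3, B4, D4, G4}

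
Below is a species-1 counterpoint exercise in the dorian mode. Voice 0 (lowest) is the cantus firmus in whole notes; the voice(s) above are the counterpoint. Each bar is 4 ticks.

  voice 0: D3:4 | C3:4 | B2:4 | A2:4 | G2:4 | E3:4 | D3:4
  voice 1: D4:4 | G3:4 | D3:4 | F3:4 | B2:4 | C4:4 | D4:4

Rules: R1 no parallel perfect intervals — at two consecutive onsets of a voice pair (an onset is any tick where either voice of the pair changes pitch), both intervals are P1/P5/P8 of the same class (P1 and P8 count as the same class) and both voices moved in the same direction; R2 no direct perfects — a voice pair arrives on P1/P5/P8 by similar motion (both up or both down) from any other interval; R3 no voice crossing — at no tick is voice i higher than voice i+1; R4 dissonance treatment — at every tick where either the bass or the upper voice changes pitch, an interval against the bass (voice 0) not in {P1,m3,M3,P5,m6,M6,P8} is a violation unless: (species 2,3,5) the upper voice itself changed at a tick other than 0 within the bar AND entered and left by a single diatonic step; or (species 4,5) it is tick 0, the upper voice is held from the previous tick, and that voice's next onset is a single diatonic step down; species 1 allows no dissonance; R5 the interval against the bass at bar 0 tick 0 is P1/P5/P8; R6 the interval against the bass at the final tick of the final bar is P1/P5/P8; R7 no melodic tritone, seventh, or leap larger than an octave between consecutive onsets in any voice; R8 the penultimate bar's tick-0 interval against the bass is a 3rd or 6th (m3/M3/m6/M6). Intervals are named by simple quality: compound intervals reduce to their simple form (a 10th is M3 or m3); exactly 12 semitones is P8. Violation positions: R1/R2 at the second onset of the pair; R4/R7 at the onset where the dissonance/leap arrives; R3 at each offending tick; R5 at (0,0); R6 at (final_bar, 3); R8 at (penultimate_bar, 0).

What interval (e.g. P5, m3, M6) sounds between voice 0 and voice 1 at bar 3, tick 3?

voice 0=A2 voice 1=F3 -> m6

m6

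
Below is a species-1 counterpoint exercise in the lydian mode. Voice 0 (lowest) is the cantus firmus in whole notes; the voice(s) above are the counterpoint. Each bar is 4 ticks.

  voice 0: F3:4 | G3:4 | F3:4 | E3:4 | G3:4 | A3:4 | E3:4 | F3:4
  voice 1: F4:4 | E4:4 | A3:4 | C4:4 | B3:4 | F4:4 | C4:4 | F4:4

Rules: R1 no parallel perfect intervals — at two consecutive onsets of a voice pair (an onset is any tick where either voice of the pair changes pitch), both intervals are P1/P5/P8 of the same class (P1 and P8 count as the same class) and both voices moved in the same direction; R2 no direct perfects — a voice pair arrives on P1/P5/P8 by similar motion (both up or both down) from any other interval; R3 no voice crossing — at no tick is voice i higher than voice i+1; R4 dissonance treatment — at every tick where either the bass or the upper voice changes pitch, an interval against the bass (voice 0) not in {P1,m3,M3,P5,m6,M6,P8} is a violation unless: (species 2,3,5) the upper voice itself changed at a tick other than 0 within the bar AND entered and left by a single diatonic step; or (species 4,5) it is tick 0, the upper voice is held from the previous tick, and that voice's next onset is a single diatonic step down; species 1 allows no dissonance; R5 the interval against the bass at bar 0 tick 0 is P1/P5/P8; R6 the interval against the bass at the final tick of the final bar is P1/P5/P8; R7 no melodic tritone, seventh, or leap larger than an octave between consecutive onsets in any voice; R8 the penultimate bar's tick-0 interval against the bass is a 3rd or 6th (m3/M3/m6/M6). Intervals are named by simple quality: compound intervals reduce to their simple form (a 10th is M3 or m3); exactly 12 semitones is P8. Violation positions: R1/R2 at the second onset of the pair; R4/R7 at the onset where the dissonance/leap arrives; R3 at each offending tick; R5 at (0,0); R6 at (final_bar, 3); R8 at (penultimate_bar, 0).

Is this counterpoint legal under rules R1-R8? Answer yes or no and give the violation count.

bar 0: v0=F3 v1=F4 (P8)
bar 1: v0=G3 v1=E4 (M6)
bar 2: v0=F3 v1=A3 (M3)
bar 3: v0=E3 v1=C4 (m6)
bar 4: v0=G3 v1=B3 (M3)
bar 5: v0=A3 v1=F4 (m6)
bar 6: v0=E3 v1=C4 (m6)
bar 7: v0=F3 v1=F4 (P8)
  R7 @ bar5.0: B3->F4 leap 6st
  R2 @ bar7.0: E3/C4 m6 -> F3/F4 P8 similar

No (2 violations)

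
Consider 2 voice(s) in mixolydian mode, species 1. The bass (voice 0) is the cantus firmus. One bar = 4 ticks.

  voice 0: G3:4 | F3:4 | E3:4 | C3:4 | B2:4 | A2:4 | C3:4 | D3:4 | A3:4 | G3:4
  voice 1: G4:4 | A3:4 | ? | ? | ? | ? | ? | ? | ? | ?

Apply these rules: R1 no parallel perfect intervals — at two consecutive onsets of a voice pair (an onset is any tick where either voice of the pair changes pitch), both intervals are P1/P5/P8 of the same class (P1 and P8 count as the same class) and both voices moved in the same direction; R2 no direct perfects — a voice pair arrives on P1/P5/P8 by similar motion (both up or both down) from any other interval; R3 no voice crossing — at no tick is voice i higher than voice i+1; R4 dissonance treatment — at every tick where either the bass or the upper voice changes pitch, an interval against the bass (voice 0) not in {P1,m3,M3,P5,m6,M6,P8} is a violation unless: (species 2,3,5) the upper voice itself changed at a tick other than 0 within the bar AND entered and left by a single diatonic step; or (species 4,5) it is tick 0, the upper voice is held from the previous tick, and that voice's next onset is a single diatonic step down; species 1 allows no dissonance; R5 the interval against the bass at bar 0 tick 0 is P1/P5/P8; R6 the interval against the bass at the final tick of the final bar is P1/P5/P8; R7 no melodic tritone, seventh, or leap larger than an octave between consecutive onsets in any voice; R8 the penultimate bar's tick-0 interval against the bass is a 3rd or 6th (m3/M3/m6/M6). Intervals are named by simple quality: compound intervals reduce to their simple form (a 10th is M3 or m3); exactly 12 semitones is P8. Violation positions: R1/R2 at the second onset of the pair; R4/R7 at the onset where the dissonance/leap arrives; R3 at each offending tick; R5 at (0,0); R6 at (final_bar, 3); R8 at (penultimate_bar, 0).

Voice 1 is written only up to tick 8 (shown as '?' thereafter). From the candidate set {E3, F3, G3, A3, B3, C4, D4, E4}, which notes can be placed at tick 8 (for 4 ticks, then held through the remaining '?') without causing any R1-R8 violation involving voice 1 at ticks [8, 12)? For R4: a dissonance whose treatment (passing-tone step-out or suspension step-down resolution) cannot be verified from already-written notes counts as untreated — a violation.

{B3, C4, E4, G3}

E3: violates R2
F3: violates R4
G3: legal
A3: violates R4
B3: legal
C4: legal
D4: violates R4
E4: legal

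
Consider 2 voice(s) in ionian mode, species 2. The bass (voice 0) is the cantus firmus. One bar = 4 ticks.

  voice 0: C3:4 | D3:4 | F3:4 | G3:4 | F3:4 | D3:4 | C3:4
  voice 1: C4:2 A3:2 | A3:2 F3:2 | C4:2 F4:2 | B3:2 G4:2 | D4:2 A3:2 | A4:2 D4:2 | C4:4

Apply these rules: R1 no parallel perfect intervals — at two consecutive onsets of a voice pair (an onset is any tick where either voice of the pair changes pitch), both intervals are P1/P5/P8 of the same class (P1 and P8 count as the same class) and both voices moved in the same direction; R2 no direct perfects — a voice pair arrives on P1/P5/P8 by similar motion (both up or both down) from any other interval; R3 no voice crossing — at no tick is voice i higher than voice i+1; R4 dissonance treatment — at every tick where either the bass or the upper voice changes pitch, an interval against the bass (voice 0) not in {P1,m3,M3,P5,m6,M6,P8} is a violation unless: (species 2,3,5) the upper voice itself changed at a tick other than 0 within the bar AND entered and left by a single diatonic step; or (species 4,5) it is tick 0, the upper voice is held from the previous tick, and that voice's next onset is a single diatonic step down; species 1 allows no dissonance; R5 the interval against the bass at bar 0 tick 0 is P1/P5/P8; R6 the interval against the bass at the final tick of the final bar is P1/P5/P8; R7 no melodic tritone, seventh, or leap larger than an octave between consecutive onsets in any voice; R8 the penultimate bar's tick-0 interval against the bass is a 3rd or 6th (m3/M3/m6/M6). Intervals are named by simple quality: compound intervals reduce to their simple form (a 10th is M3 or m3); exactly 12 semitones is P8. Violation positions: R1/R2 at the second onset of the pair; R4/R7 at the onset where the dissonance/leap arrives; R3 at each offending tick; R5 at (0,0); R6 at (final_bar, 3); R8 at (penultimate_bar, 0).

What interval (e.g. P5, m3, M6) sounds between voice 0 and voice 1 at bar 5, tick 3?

P8

voice 0=D3 voice 1=D4 -> P8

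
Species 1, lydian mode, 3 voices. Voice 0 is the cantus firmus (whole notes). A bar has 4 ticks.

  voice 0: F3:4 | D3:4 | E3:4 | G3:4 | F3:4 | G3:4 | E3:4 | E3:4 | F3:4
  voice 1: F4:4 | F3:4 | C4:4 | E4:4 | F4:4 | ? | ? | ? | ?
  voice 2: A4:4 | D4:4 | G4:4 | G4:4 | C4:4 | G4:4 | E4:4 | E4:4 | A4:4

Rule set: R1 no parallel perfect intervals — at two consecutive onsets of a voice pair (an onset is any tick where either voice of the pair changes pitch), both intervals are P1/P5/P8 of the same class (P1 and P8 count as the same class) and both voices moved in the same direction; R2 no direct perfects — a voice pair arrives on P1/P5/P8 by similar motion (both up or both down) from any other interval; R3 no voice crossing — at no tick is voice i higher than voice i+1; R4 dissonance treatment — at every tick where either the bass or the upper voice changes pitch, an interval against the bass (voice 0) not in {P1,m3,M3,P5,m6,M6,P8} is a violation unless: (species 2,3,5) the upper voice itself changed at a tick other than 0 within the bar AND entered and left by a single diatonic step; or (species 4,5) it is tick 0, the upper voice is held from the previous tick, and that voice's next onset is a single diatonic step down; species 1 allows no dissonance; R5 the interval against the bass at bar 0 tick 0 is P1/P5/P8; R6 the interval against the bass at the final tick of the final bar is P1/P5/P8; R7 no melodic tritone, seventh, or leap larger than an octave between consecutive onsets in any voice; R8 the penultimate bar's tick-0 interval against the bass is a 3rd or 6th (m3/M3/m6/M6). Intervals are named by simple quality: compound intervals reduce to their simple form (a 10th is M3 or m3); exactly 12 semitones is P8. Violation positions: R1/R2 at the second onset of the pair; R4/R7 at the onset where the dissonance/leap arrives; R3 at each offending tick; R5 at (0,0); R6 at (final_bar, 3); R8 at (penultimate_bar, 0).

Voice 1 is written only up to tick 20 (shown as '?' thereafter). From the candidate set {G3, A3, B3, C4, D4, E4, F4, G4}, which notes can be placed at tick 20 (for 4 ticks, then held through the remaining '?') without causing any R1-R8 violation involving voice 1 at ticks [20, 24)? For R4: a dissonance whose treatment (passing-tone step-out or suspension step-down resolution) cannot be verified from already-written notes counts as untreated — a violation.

G3: violates R7
A3: violates R4
B3: violates R7
C4: violates R4
D4: legal
E4: legal
F4: violates R4
G4: violates R1,R2

{D4, E4}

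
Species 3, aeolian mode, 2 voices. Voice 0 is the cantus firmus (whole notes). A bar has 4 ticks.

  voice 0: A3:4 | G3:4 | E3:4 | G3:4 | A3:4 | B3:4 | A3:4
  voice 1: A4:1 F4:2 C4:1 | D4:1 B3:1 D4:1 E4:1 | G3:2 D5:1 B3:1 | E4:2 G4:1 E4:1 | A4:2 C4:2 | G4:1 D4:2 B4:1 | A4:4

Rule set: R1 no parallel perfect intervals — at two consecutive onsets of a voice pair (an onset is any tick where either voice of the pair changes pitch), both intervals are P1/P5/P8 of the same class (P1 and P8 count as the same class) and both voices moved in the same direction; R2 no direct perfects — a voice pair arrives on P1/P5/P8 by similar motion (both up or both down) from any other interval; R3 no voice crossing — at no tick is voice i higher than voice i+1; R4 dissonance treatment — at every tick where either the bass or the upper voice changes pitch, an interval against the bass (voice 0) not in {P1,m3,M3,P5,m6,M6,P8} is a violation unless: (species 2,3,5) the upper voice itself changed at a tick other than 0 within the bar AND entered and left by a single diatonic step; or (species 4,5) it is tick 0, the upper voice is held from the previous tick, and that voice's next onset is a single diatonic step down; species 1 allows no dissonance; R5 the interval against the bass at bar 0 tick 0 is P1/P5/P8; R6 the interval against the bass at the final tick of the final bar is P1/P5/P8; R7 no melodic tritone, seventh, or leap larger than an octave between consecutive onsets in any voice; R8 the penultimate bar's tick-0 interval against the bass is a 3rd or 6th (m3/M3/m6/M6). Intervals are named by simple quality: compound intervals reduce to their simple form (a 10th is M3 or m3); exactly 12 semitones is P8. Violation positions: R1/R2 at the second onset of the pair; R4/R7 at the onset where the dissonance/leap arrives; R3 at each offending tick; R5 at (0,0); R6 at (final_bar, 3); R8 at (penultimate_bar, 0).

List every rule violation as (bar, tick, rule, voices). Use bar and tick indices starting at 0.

bar 0: v0=A3 v1=A4 downbeat P8
bar 1: v0=G3 v1=D4 downbeat P5
bar 2: v0=E3 v1=G3 downbeat m3
bar 3: v0=G3 v1=E4 downbeat M6
bar 4: v0=A3 v1=A4 downbeat P8
bar 5: v0=B3 v1=G4 downbeat m6
bar 6: v0=A3 v1=A4 downbeat P8
  -> R4 @ bar 2 tick 2 v(0, 1): E3/D5 m7 untreated
  -> R7 @ bar 2 tick 2 v(1,): G3->D5 leap 19st
  -> R7 @ bar 2 tick 3 v(1,): D5->B3 leap 15st
  -> R2 @ bar 4 tick 0 v(0, 1): G3/E4 M6 -> A3/A4 P8 similar
  -> R1 @ bar 6 tick 0 v(0, 1): B3/B4 P8 -> A3/A4 P8 similar

(2, 2, R4, (0, 1))
(2, 2, R7, (1,))
(2, 3, R7, (1,))
(4, 0, R2, (0, 1))
(6, 0, R1, (0, 1))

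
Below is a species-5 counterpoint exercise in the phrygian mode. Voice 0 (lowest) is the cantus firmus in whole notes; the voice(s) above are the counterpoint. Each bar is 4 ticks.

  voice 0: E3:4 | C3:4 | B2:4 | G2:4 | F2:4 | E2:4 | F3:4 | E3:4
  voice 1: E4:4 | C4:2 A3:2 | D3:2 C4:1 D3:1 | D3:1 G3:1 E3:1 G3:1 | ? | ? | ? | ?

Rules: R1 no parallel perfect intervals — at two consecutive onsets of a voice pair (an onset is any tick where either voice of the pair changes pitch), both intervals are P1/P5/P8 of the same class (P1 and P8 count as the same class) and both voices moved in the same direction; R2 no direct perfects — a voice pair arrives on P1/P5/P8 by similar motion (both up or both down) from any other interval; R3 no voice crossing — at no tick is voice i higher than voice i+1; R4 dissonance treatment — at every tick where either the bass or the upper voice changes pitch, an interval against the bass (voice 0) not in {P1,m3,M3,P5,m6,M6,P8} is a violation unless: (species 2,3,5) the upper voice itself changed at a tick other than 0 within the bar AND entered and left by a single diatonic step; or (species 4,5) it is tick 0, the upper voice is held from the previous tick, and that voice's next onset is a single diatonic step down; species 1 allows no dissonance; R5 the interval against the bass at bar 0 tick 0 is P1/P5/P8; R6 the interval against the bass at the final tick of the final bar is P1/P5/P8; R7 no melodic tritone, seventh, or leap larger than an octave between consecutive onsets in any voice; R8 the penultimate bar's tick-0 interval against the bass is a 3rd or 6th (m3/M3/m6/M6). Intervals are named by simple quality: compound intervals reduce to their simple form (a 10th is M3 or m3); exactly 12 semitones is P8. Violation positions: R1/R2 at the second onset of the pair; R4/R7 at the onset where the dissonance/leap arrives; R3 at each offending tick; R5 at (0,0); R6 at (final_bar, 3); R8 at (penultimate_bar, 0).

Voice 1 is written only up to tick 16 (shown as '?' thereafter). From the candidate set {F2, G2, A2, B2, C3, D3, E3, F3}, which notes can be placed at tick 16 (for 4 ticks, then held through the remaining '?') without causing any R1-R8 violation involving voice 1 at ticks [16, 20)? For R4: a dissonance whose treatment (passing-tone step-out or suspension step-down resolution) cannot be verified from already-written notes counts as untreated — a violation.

{D3}

F2: violates R1,R7
G2: violates R4
A2: violates R7
B2: violates R4
C3: violates R2
D3: legal
E3: violates R4
F3: violates R1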